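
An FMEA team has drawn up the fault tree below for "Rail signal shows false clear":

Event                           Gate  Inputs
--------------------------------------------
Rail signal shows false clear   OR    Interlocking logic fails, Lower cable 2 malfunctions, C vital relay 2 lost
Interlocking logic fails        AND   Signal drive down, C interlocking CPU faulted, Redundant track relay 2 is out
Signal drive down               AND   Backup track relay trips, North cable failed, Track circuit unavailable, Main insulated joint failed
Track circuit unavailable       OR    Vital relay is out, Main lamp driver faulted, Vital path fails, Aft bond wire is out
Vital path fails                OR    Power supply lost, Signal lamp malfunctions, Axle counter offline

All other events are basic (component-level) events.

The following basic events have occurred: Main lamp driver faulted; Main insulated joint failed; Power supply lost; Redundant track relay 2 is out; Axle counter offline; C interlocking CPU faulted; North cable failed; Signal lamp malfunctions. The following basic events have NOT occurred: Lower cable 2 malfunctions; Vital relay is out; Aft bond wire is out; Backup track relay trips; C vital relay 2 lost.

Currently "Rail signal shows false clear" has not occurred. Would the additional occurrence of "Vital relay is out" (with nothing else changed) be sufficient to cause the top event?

No

Counterfactual: set "Vital relay is out" to occurred.
Vital path fails [OR]: Power supply lost=occurs, Signal lamp malfunctions=occurs, Axle counter offline=occurs → at least one input occurs → occurs.
Track circuit unavailable [OR]: Vital relay is out=occurs, Main lamp driver faulted=occurs, Vital path fails=occurs, Aft bond wire is out=not → at least one input occurs → occurs.
Signal drive down [AND]: Backup track relay trips=not, North cable failed=occurs, Track circuit unavailable=occurs, Main insulated joint failed=occurs → not all inputs occur → does not occur.
Interlocking logic fails [AND]: Signal drive down=not, C interlocking CPU faulted=occurs, Redundant track relay 2 is out=occurs → not all inputs occur → does not occur.
Rail signal shows false clear [OR]: Interlocking logic fails=not, Lower cable 2 malfunctions=not, C vital relay 2 lost=not → no input occurs → does not occur.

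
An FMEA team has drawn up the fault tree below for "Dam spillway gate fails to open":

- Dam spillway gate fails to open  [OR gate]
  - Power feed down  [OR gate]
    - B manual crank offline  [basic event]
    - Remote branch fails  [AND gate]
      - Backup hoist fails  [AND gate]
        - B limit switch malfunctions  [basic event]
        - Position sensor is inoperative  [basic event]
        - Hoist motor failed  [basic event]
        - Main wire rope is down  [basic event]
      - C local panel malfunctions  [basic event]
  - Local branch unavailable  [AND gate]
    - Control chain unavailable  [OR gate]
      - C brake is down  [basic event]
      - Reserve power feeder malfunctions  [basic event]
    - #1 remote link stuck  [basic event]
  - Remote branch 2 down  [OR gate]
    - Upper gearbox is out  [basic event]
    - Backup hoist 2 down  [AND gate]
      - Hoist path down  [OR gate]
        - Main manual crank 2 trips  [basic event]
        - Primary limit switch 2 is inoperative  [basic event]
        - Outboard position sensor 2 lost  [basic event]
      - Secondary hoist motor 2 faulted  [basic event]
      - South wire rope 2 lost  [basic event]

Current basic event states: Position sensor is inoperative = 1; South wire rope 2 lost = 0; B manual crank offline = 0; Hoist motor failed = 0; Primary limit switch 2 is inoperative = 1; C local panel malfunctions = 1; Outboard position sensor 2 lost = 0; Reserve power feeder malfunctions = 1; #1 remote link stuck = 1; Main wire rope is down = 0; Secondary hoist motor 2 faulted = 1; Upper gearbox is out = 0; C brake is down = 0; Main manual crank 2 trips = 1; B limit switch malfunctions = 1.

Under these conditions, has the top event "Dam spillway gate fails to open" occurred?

Yes

Backup hoist fails [AND]: B limit switch malfunctions=occurs, Position sensor is inoperative=occurs, Hoist motor failed=not, Main wire rope is down=not → not all inputs occur → does not occur.
Remote branch fails [AND]: Backup hoist fails=not, C local panel malfunctions=occurs → not all inputs occur → does not occur.
Power feed down [OR]: B manual crank offline=not, Remote branch fails=not → no input occurs → does not occur.
Control chain unavailable [OR]: C brake is down=not, Reserve power feeder malfunctions=occurs → at least one input occurs → occurs.
Local branch unavailable [AND]: Control chain unavailable=occurs, #1 remote link stuck=occurs → all inputs occur → occurs.
Hoist path down [OR]: Main manual crank 2 trips=occurs, Primary limit switch 2 is inoperative=occurs, Outboard position sensor 2 lost=not → at least one input occurs → occurs.
Backup hoist 2 down [AND]: Hoist path down=occurs, Secondary hoist motor 2 faulted=occurs, South wire rope 2 lost=not → not all inputs occur → does not occur.
Remote branch 2 down [OR]: Upper gearbox is out=not, Backup hoist 2 down=not → no input occurs → does not occur.
Dam spillway gate fails to open [OR]: Power feed down=not, Local branch unavailable=occurs, Remote branch 2 down=not → at least one input occurs → occurs.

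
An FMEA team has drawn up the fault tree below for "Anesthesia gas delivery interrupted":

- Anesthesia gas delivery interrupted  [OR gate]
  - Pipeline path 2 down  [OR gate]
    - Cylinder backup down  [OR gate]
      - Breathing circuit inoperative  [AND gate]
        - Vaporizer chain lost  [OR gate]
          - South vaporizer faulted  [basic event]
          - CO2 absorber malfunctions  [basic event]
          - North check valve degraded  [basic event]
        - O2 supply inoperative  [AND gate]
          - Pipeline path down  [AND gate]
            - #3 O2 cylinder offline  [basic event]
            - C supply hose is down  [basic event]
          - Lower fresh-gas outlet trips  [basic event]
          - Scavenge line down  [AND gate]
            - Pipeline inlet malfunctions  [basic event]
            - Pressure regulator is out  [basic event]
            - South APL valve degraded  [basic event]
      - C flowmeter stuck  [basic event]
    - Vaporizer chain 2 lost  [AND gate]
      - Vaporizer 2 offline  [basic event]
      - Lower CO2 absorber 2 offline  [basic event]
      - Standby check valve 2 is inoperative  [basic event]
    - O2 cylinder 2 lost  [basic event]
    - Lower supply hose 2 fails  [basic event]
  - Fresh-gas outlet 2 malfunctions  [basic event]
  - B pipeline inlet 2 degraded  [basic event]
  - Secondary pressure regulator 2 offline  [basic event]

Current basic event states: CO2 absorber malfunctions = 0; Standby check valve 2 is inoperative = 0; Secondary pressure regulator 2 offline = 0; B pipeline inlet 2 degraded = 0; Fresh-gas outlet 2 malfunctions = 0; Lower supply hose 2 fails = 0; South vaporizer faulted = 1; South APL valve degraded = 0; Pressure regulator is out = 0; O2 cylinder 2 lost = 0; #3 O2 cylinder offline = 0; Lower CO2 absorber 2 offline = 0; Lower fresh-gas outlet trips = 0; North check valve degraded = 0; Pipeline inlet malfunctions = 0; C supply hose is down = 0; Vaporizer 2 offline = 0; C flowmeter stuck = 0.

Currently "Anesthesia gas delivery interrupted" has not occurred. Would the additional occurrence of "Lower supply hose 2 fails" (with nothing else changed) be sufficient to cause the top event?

Counterfactual: set "Lower supply hose 2 fails" to occurred.
Vaporizer chain lost [OR]: South vaporizer faulted=occurs, CO2 absorber malfunctions=not, North check valve degraded=not → at least one input occurs → occurs.
Pipeline path down [AND]: #3 O2 cylinder offline=not, C supply hose is down=not → not all inputs occur → does not occur.
Scavenge line down [AND]: Pipeline inlet malfunctions=not, Pressure regulator is out=not, South APL valve degraded=not → not all inputs occur → does not occur.
O2 supply inoperative [AND]: Pipeline path down=not, Lower fresh-gas outlet trips=not, Scavenge line down=not → not all inputs occur → does not occur.
Breathing circuit inoperative [AND]: Vaporizer chain lost=occurs, O2 supply inoperative=not → not all inputs occur → does not occur.
Cylinder backup down [OR]: Breathing circuit inoperative=not, C flowmeter stuck=not → no input occurs → does not occur.
Vaporizer chain 2 lost [AND]: Vaporizer 2 offline=not, Lower CO2 absorber 2 offline=not, Standby check valve 2 is inoperative=not → not all inputs occur → does not occur.
Pipeline path 2 down [OR]: Cylinder backup down=not, Vaporizer chain 2 lost=not, O2 cylinder 2 lost=not, Lower supply hose 2 fails=occurs → at least one input occurs → occurs.
Anesthesia gas delivery interrupted [OR]: Pipeline path 2 down=occurs, Fresh-gas outlet 2 malfunctions=not, B pipeline inlet 2 degraded=not, Secondary pressure regulator 2 offline=not → at least one input occurs → occurs.

Yes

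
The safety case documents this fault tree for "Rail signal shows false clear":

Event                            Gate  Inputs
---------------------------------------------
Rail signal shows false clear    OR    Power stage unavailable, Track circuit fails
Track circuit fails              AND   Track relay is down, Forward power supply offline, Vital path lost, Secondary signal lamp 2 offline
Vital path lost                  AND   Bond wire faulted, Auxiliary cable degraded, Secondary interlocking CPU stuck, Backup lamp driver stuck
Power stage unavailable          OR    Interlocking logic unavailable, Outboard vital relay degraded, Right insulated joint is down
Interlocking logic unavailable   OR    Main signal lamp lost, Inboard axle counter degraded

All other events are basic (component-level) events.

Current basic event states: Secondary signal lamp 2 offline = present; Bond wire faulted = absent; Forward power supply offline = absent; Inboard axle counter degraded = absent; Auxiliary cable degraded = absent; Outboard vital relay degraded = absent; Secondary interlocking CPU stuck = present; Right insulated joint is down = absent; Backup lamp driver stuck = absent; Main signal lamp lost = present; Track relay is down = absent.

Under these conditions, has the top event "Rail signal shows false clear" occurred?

Interlocking logic unavailable [OR]: Main signal lamp lost=occurs, Inboard axle counter degraded=not → at least one input occurs → occurs.
Power stage unavailable [OR]: Interlocking logic unavailable=occurs, Outboard vital relay degraded=not, Right insulated joint is down=not → at least one input occurs → occurs.
Vital path lost [AND]: Bond wire faulted=not, Auxiliary cable degraded=not, Secondary interlocking CPU stuck=occurs, Backup lamp driver stuck=not → not all inputs occur → does not occur.
Track circuit fails [AND]: Track relay is down=not, Forward power supply offline=not, Vital path lost=not, Secondary signal lamp 2 offline=occurs → not all inputs occur → does not occur.
Rail signal shows false clear [OR]: Power stage unavailable=occurs, Track circuit fails=not → at least one input occurs → occurs.

Yes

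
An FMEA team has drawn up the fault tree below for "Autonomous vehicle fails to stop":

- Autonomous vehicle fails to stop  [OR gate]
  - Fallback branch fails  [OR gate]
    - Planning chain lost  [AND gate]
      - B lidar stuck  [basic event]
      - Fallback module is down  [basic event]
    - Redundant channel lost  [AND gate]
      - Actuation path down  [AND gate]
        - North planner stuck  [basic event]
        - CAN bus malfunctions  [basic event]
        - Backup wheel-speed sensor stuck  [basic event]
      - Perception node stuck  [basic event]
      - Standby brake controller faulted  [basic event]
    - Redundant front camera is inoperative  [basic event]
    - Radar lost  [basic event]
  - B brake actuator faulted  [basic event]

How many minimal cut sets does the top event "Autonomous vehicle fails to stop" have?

Planning chain lost [AND]: one cut set from each child combined → 1 × 1 = 1 cut set(s).
Actuation path down [AND]: one cut set from each child combined → 1 × 1 × 1 = 1 cut set(s).
Redundant channel lost [AND]: one cut set from each child combined → 1 × 1 × 1 = 1 cut set(s).
Fallback branch fails [OR]: union of children's cut sets → 4 cut set(s).
Autonomous vehicle fails to stop [OR]: union of children's cut sets → 5 cut set(s).
Minimal cut sets: {B lidar stuck, Fallback module is down}; {Backup wheel-speed sensor stuck, CAN bus malfunctions, North planner stuck, Perception node stuck, Standby brake controller faulted}; {Redundant front camera is inoperative}; {Radar lost}; {B brake actuator faulted}.

5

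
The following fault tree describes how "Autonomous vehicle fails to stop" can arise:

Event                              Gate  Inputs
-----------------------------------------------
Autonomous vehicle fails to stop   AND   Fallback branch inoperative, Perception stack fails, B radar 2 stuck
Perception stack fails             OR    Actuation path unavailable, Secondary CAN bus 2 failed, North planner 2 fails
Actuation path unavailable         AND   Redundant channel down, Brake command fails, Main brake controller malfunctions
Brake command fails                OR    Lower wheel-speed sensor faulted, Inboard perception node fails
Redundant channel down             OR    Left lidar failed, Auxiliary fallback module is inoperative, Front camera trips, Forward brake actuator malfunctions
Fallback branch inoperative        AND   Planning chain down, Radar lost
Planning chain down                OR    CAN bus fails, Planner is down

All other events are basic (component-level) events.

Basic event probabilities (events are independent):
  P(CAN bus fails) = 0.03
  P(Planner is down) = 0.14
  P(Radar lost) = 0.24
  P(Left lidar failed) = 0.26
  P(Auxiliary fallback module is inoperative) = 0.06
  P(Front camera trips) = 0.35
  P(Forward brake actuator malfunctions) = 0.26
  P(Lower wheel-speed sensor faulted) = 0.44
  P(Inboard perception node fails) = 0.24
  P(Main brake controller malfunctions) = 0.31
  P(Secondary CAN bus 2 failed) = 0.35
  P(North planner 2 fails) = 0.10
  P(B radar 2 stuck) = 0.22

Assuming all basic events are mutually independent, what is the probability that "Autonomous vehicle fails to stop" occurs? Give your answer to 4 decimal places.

P(Planning chain down) [OR] = 1 − (1−0.03) × (1−0.14) = 0.165800
P(Fallback branch inoperative) [AND] = 0.165800 × 0.24 = 0.039792
P(Redundant channel down) [OR] = 1 − (1−0.26) × (1−0.06) × (1−0.35) × (1−0.26) = 0.665416
P(Brake command fails) [OR] = 1 − (1−0.44) × (1−0.24) = 0.574400
P(Actuation path unavailable) [AND] = 0.665416 × 0.574400 × 0.31 = 0.118487
P(Perception stack fails) [OR] = 1 − (1−0.118487) × (1−0.35) × (1−0.10) = 0.484315
P(Autonomous vehicle fails to stop) [AND] = 0.039792 × 0.484315 × 0.22 = 0.004240
Rounded to 4 decimal places: P(Autonomous vehicle fails to stop) ≈ 0.0042.

0.0042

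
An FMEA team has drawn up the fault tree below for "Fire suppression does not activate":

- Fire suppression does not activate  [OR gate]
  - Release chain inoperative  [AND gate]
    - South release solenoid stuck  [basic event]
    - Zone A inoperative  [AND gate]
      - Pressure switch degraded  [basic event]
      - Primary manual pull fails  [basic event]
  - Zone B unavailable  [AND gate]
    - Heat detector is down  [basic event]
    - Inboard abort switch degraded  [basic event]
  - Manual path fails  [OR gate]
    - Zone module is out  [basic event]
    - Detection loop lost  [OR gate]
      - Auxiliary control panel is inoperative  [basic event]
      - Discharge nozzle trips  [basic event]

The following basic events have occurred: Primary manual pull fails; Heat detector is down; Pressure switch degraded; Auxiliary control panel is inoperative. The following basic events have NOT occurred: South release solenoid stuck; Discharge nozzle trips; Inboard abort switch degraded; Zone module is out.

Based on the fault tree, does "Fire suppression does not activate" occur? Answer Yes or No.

Yes

Zone A inoperative [AND]: Pressure switch degraded=occurs, Primary manual pull fails=occurs → all inputs occur → occurs.
Release chain inoperative [AND]: South release solenoid stuck=not, Zone A inoperative=occurs → not all inputs occur → does not occur.
Zone B unavailable [AND]: Heat detector is down=occurs, Inboard abort switch degraded=not → not all inputs occur → does not occur.
Detection loop lost [OR]: Auxiliary control panel is inoperative=occurs, Discharge nozzle trips=not → at least one input occurs → occurs.
Manual path fails [OR]: Zone module is out=not, Detection loop lost=occurs → at least one input occurs → occurs.
Fire suppression does not activate [OR]: Release chain inoperative=not, Zone B unavailable=not, Manual path fails=occurs → at least one input occurs → occurs.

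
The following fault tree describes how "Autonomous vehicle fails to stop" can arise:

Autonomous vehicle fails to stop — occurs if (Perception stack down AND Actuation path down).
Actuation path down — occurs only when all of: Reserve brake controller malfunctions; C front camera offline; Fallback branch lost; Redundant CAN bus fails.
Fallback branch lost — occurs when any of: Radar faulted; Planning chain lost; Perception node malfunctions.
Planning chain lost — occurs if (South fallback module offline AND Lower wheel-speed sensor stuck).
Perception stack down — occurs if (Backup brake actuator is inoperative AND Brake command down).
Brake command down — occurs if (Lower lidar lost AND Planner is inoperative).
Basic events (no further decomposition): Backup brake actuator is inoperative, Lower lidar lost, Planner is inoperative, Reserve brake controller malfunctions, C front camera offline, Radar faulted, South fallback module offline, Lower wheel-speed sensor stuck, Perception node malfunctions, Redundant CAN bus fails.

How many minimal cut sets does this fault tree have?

3

Brake command down [AND]: one cut set from each child combined → 1 × 1 = 1 cut set(s).
Perception stack down [AND]: one cut set from each child combined → 1 × 1 = 1 cut set(s).
Planning chain lost [AND]: one cut set from each child combined → 1 × 1 = 1 cut set(s).
Fallback branch lost [OR]: union of children's cut sets → 3 cut set(s).
Actuation path down [AND]: one cut set from each child combined → 1 × 1 × 3 × 1 = 3 cut set(s).
Autonomous vehicle fails to stop [AND]: one cut set from each child combined → 1 × 3 = 3 cut set(s).
Minimal cut sets: {Backup brake actuator is inoperative, C front camera offline, Lower lidar lost, Planner is inoperative, Radar faulted, Redundant CAN bus fails, Reserve brake controller malfunctions}; {Backup brake actuator is inoperative, C front camera offline, Lower lidar lost, Lower wheel-speed sensor stuck, Planner is inoperative, Redundant CAN bus fails, Reserve brake controller malfunctions, South fallback module offline}; {Backup brake actuator is inoperative, C front camera offline, Lower lidar lost, Perception node malfunctions, Planner is inoperative, Redundant CAN bus fails, Reserve brake controller malfunctions}.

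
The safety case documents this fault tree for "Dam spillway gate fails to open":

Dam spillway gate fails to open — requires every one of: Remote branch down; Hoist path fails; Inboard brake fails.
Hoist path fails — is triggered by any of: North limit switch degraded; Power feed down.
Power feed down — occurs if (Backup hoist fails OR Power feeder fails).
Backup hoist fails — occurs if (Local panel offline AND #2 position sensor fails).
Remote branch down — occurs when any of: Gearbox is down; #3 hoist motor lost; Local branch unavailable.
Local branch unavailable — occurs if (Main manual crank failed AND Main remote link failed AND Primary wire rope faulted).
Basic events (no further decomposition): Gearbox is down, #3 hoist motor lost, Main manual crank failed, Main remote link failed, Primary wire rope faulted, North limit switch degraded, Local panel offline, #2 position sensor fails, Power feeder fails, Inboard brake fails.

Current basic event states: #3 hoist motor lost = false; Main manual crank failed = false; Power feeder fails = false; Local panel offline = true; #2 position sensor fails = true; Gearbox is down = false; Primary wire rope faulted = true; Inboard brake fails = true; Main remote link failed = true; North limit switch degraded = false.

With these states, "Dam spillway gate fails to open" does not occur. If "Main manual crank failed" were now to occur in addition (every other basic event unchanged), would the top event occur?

Yes

Counterfactual: set "Main manual crank failed" to occurred.
Local branch unavailable [AND]: Main manual crank failed=occurs, Main remote link failed=occurs, Primary wire rope faulted=occurs → all inputs occur → occurs.
Remote branch down [OR]: Gearbox is down=not, #3 hoist motor lost=not, Local branch unavailable=occurs → at least one input occurs → occurs.
Backup hoist fails [AND]: Local panel offline=occurs, #2 position sensor fails=occurs → all inputs occur → occurs.
Power feed down [OR]: Backup hoist fails=occurs, Power feeder fails=not → at least one input occurs → occurs.
Hoist path fails [OR]: North limit switch degraded=not, Power feed down=occurs → at least one input occurs → occurs.
Dam spillway gate fails to open [AND]: Remote branch down=occurs, Hoist path fails=occurs, Inboard brake fails=occurs → all inputs occur → occurs.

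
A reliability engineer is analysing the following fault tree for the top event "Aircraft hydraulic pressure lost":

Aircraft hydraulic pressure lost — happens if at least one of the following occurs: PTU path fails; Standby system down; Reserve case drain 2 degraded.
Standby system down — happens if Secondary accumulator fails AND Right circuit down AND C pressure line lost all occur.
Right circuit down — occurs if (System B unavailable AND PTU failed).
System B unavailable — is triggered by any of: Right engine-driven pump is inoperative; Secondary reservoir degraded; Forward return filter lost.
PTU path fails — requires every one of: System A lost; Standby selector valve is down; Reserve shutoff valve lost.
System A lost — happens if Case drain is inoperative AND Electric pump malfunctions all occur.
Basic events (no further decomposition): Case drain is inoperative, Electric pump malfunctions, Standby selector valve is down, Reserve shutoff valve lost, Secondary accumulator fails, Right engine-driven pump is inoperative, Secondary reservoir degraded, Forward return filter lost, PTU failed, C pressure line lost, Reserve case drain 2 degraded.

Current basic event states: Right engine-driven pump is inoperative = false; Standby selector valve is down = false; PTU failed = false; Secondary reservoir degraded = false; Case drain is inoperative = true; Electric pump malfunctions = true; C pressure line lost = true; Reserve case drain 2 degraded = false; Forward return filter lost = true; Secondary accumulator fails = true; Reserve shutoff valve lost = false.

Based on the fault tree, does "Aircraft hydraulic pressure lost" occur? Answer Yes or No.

No

System A lost [AND]: Case drain is inoperative=occurs, Electric pump malfunctions=occurs → all inputs occur → occurs.
PTU path fails [AND]: System A lost=occurs, Standby selector valve is down=not, Reserve shutoff valve lost=not → not all inputs occur → does not occur.
System B unavailable [OR]: Right engine-driven pump is inoperative=not, Secondary reservoir degraded=not, Forward return filter lost=occurs → at least one input occurs → occurs.
Right circuit down [AND]: System B unavailable=occurs, PTU failed=not → not all inputs occur → does not occur.
Standby system down [AND]: Secondary accumulator fails=occurs, Right circuit down=not, C pressure line lost=occurs → not all inputs occur → does not occur.
Aircraft hydraulic pressure lost [OR]: PTU path fails=not, Standby system down=not, Reserve case drain 2 degraded=not → no input occurs → does not occur.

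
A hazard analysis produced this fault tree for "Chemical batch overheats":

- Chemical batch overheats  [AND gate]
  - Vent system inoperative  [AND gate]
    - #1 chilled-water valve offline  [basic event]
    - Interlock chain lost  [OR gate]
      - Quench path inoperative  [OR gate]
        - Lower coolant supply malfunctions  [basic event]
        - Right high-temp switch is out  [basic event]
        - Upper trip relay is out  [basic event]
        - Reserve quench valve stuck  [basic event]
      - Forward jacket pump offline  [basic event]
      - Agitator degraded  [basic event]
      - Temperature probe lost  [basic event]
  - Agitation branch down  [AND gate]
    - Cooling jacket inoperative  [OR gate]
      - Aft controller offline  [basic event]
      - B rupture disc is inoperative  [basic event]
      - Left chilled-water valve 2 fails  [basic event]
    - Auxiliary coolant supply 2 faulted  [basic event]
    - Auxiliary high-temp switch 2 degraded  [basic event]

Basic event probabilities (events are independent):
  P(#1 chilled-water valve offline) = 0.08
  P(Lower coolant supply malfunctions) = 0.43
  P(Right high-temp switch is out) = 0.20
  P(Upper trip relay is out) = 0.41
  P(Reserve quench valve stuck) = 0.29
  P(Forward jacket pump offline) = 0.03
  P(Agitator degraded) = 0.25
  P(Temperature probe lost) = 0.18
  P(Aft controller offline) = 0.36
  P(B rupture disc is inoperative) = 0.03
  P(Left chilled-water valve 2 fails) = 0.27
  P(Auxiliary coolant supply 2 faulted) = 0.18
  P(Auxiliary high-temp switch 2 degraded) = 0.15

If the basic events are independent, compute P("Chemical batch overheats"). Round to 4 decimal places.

0.0010

P(Quench path inoperative) [OR] = 1 − (1−0.43) × (1−0.20) × (1−0.41) × (1−0.29) = 0.808982
P(Interlock chain lost) [OR] = 1 − (1−0.808982) × (1−0.03) × (1−0.25) × (1−0.18) = 0.886048
P(Vent system inoperative) [AND] = 0.08 × 0.886048 = 0.070884
P(Cooling jacket inoperative) [OR] = 1 − (1−0.36) × (1−0.03) × (1−0.27) = 0.546816
P(Agitation branch down) [AND] = 0.546816 × 0.18 × 0.15 = 0.014764
P(Chemical batch overheats) [AND] = 0.070884 × 0.014764 = 0.001047
Rounded to 4 decimal places: P(Chemical batch overheats) ≈ 0.0010.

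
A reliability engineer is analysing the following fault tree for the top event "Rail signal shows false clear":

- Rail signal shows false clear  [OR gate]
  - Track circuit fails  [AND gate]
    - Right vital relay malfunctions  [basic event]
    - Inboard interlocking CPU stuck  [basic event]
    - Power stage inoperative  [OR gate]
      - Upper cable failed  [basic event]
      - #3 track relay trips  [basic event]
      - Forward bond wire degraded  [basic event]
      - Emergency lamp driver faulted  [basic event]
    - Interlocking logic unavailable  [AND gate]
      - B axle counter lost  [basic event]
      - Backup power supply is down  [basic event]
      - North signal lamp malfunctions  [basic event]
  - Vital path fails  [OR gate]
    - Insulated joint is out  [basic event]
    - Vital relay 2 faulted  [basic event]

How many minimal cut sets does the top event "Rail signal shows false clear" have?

Power stage inoperative [OR]: union of children's cut sets → 4 cut set(s).
Interlocking logic unavailable [AND]: one cut set from each child combined → 1 × 1 × 1 = 1 cut set(s).
Track circuit fails [AND]: one cut set from each child combined → 1 × 1 × 4 × 1 = 4 cut set(s).
Vital path fails [OR]: union of children's cut sets → 2 cut set(s).
Rail signal shows false clear [OR]: union of children's cut sets → 6 cut set(s).
Minimal cut sets: {B axle counter lost, Backup power supply is down, Inboard interlocking CPU stuck, North signal lamp malfunctions, Right vital relay malfunctions, Upper cable failed}; {#3 track relay trips, B axle counter lost, Backup power supply is down, Inboard interlocking CPU stuck, North signal lamp malfunctions, Right vital relay malfunctions}; {B axle counter lost, Backup power supply is down, Forward bond wire degraded, Inboard interlocking CPU stuck, North signal lamp malfunctions, Right vital relay malfunctions}; {B axle counter lost, Backup power supply is down, Emergency lamp driver faulted, Inboard interlocking CPU stuck, North signal lamp malfunctions, Right vital relay malfunctions}; {Insulated joint is out}; {Vital relay 2 faulted}.

6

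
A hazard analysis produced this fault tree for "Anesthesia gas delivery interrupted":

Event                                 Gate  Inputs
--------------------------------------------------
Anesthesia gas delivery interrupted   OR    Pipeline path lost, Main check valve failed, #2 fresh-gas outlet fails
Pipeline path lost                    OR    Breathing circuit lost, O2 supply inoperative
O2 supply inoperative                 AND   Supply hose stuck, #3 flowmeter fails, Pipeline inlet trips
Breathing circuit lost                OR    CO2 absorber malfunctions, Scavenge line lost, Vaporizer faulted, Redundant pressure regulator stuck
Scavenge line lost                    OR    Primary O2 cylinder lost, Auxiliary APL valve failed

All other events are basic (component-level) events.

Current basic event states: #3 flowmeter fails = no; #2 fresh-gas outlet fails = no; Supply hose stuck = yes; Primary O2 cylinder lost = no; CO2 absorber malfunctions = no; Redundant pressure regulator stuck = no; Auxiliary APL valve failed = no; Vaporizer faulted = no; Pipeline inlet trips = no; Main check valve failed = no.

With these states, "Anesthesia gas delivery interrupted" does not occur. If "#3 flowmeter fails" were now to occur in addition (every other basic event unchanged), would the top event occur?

Counterfactual: set "#3 flowmeter fails" to occurred.
Scavenge line lost [OR]: Primary O2 cylinder lost=not, Auxiliary APL valve failed=not → no input occurs → does not occur.
Breathing circuit lost [OR]: CO2 absorber malfunctions=not, Scavenge line lost=not, Vaporizer faulted=not, Redundant pressure regulator stuck=not → no input occurs → does not occur.
O2 supply inoperative [AND]: Supply hose stuck=occurs, #3 flowmeter fails=occurs, Pipeline inlet trips=not → not all inputs occur → does not occur.
Pipeline path lost [OR]: Breathing circuit lost=not, O2 supply inoperative=not → no input occurs → does not occur.
Anesthesia gas delivery interrupted [OR]: Pipeline path lost=not, Main check valve failed=not, #2 fresh-gas outlet fails=not → no input occurs → does not occur.

No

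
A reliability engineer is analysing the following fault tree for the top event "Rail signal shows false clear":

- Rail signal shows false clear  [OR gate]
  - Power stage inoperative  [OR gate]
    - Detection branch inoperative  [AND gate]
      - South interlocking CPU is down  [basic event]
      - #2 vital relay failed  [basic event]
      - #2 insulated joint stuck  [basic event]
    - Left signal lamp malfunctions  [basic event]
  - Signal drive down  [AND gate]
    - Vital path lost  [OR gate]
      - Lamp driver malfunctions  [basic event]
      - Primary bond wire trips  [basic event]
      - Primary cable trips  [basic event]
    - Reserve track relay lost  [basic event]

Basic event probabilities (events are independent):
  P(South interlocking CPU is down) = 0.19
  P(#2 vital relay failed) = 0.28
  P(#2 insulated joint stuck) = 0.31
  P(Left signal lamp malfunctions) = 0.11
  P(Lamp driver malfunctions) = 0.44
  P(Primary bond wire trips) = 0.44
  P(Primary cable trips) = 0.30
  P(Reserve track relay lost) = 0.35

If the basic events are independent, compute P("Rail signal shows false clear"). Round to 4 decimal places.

P(Detection branch inoperative) [AND] = 0.19 × 0.28 × 0.31 = 0.016492
P(Power stage inoperative) [OR] = 1 − (1−0.016492) × (1−0.11) = 0.124678
P(Vital path lost) [OR] = 1 − (1−0.44) × (1−0.44) × (1−0.30) = 0.780480
P(Signal drive down) [AND] = 0.780480 × 0.35 = 0.273168
P(Rail signal shows false clear) [OR] = 1 − (1−0.124678) × (1−0.273168) = 0.363788
Rounded to 4 decimal places: P(Rail signal shows false clear) ≈ 0.3638.

0.3638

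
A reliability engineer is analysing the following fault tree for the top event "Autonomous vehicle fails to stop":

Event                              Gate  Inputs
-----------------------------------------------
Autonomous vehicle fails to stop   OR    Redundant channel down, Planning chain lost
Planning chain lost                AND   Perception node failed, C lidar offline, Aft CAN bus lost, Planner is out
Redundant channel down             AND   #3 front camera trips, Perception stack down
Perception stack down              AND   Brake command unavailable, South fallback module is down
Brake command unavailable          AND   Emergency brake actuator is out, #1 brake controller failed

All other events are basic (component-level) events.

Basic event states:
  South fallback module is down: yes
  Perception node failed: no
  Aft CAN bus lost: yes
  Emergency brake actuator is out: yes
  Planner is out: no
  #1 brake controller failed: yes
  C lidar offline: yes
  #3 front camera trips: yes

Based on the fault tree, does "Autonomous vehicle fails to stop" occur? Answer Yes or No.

Brake command unavailable [AND]: Emergency brake actuator is out=occurs, #1 brake controller failed=occurs → all inputs occur → occurs.
Perception stack down [AND]: Brake command unavailable=occurs, South fallback module is down=occurs → all inputs occur → occurs.
Redundant channel down [AND]: #3 front camera trips=occurs, Perception stack down=occurs → all inputs occur → occurs.
Planning chain lost [AND]: Perception node failed=not, C lidar offline=occurs, Aft CAN bus lost=occurs, Planner is out=not → not all inputs occur → does not occur.
Autonomous vehicle fails to stop [OR]: Redundant channel down=occurs, Planning chain lost=not → at least one input occurs → occurs.

Yes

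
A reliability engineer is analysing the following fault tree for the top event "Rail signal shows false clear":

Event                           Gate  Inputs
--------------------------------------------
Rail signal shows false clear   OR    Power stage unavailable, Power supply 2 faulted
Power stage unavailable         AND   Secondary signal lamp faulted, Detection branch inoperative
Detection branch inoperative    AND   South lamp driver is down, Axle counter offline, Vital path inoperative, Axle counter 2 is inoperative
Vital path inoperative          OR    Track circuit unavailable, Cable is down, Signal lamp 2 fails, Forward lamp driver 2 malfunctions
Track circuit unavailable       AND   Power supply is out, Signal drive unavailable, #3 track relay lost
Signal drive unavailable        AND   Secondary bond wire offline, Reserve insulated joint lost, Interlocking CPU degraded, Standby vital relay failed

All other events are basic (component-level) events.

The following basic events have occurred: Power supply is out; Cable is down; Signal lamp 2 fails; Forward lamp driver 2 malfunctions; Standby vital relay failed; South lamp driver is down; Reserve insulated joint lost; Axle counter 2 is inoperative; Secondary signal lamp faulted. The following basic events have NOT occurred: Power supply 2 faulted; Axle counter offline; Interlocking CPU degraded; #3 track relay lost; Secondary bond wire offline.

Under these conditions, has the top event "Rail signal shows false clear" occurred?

Signal drive unavailable [AND]: Secondary bond wire offline=not, Reserve insulated joint lost=occurs, Interlocking CPU degraded=not, Standby vital relay failed=occurs → not all inputs occur → does not occur.
Track circuit unavailable [AND]: Power supply is out=occurs, Signal drive unavailable=not, #3 track relay lost=not → not all inputs occur → does not occur.
Vital path inoperative [OR]: Track circuit unavailable=not, Cable is down=occurs, Signal lamp 2 fails=occurs, Forward lamp driver 2 malfunctions=occurs → at least one input occurs → occurs.
Detection branch inoperative [AND]: South lamp driver is down=occurs, Axle counter offline=not, Vital path inoperative=occurs, Axle counter 2 is inoperative=occurs → not all inputs occur → does not occur.
Power stage unavailable [AND]: Secondary signal lamp faulted=occurs, Detection branch inoperative=not → not all inputs occur → does not occur.
Rail signal shows false clear [OR]: Power stage unavailable=not, Power supply 2 faulted=not → no input occurs → does not occur.

No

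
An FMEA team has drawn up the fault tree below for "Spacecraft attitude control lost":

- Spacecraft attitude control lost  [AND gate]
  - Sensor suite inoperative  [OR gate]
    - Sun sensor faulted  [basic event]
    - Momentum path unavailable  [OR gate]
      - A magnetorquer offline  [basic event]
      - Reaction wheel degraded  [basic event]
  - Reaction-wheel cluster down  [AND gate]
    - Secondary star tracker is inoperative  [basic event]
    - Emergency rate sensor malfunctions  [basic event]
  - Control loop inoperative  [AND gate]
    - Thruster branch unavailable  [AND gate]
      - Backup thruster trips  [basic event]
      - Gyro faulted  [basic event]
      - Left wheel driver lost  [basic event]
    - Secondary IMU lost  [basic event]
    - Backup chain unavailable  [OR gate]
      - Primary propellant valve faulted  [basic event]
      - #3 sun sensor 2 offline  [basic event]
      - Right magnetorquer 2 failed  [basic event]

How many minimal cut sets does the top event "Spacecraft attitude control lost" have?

9

Momentum path unavailable [OR]: union of children's cut sets → 2 cut set(s).
Sensor suite inoperative [OR]: union of children's cut sets → 3 cut set(s).
Reaction-wheel cluster down [AND]: one cut set from each child combined → 1 × 1 = 1 cut set(s).
Thruster branch unavailable [AND]: one cut set from each child combined → 1 × 1 × 1 = 1 cut set(s).
Backup chain unavailable [OR]: union of children's cut sets → 3 cut set(s).
Control loop inoperative [AND]: one cut set from each child combined → 1 × 1 × 3 = 3 cut set(s).
Spacecraft attitude control lost [AND]: one cut set from each child combined → 3 × 1 × 3 = 9 cut set(s).
Minimal cut sets: {Backup thruster trips, Emergency rate sensor malfunctions, Gyro faulted, Left wheel driver lost, Primary propellant valve faulted, Secondary IMU lost, Secondary star tracker is inoperative, Sun sensor faulted}; {#3 sun sensor 2 offline, Backup thruster trips, Emergency rate sensor malfunctions, Gyro faulted, Left wheel driver lost, Secondary IMU lost, Secondary star tracker is inoperative, Sun sensor faulted}; {Backup thruster trips, Emergency rate sensor malfunctions, Gyro faulted, Left wheel driver lost, Right magnetorquer 2 failed, Secondary IMU lost, Secondary star tracker is inoperative, Sun sensor faulted}; {A magnetorquer offline, Backup thruster trips, Emergency rate sensor malfunctions, Gyro faulted, Left wheel driver lost, Primary propellant valve faulted, Secondary IMU lost, Secondary star tracker is inoperative}; {#3 sun sensor 2 offline, A magnetorquer offline, Backup thruster trips, Emergency rate sensor malfunctions, Gyro faulted, Left wheel driver lost, Secondary IMU lost, Secondary star tracker is inoperative}; {A magnetorquer offline, Backup thruster trips, Emergency rate sensor malfunctions, Gyro faulted, Left wheel driver lost, Right magnetorquer 2 failed, Secondary IMU lost, Secondary star tracker is inoperative}; {Backup thruster trips, Emergency rate sensor malfunctions, Gyro faulted, Left wheel driver lost, Primary propellant valve faulted, Reaction wheel degraded, Secondary IMU lost, Secondary star tracker is inoperative}; {#3 sun sensor 2 offline, Backup thruster trips, Emergency rate sensor malfunctions, Gyro faulted, Left wheel driver lost, Reaction wheel degraded, Secondary IMU lost, Secondary star tracker is inoperative}; {Backup thruster trips, Emergency rate sensor malfunctions, Gyro faulted, Left wheel driver lost, Reaction wheel degraded, Right magnetorquer 2 failed, Secondary IMU lost, Secondary star tracker is inoperative}.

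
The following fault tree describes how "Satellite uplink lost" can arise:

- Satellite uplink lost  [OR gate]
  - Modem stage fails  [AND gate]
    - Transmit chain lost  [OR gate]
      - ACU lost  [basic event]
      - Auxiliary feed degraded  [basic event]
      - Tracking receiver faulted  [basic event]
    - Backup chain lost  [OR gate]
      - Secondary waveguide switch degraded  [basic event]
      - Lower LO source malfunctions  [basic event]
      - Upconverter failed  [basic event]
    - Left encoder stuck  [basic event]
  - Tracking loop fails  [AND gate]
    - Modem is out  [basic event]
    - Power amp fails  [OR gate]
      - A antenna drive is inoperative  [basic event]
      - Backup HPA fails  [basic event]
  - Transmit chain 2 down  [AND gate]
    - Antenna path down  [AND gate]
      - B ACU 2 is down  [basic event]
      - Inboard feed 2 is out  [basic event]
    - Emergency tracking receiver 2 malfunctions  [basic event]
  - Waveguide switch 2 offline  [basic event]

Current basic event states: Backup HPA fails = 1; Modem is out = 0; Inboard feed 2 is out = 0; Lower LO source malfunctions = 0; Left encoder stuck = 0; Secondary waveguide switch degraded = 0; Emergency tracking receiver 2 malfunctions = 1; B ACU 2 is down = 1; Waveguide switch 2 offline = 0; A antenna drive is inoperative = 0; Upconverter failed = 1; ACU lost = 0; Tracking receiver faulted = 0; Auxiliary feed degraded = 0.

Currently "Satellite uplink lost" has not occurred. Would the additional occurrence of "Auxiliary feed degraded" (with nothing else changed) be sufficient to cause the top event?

No

Counterfactual: set "Auxiliary feed degraded" to occurred.
Transmit chain lost [OR]: ACU lost=not, Auxiliary feed degraded=occurs, Tracking receiver faulted=not → at least one input occurs → occurs.
Backup chain lost [OR]: Secondary waveguide switch degraded=not, Lower LO source malfunctions=not, Upconverter failed=occurs → at least one input occurs → occurs.
Modem stage fails [AND]: Transmit chain lost=occurs, Backup chain lost=occurs, Left encoder stuck=not → not all inputs occur → does not occur.
Power amp fails [OR]: A antenna drive is inoperative=not, Backup HPA fails=occurs → at least one input occurs → occurs.
Tracking loop fails [AND]: Modem is out=not, Power amp fails=occurs → not all inputs occur → does not occur.
Antenna path down [AND]: B ACU 2 is down=occurs, Inboard feed 2 is out=not → not all inputs occur → does not occur.
Transmit chain 2 down [AND]: Antenna path down=not, Emergency tracking receiver 2 malfunctions=occurs → not all inputs occur → does not occur.
Satellite uplink lost [OR]: Modem stage fails=not, Tracking loop fails=not, Transmit chain 2 down=not, Waveguide switch 2 offline=not → no input occurs → does not occur.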